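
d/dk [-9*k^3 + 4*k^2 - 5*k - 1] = -27*k^2 + 8*k - 5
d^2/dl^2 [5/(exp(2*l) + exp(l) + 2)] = 5*(2*(2*exp(l) + 1)^2*exp(l) - (4*exp(l) + 1)*(exp(2*l) + exp(l) + 2))*exp(l)/(exp(2*l) + exp(l) + 2)^3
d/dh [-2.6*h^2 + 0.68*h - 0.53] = 0.68 - 5.2*h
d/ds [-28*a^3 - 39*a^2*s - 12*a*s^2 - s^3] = -39*a^2 - 24*a*s - 3*s^2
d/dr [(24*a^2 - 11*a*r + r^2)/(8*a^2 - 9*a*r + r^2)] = 2*a/(a^2 - 2*a*r + r^2)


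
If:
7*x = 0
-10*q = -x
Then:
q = 0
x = 0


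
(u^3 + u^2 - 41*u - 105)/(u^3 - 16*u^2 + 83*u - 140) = (u^2 + 8*u + 15)/(u^2 - 9*u + 20)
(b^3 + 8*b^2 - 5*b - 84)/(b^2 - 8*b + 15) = (b^2 + 11*b + 28)/(b - 5)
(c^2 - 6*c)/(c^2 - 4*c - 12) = c/(c + 2)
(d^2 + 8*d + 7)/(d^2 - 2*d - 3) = (d + 7)/(d - 3)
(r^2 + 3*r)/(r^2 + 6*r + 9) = r/(r + 3)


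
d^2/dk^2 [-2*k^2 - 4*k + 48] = -4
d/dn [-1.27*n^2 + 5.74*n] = 5.74 - 2.54*n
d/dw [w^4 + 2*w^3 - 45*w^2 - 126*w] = 4*w^3 + 6*w^2 - 90*w - 126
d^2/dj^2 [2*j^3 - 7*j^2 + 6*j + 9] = 12*j - 14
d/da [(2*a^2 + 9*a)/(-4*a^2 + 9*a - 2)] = 2*(27*a^2 - 4*a - 9)/(16*a^4 - 72*a^3 + 97*a^2 - 36*a + 4)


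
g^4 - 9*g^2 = g^2*(g - 3)*(g + 3)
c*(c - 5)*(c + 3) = c^3 - 2*c^2 - 15*c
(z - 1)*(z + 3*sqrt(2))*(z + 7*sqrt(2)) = z^3 - z^2 + 10*sqrt(2)*z^2 - 10*sqrt(2)*z + 42*z - 42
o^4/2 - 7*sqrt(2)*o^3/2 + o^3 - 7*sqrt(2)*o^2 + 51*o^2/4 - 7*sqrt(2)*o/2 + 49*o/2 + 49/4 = (o/2 + 1/2)*(o + 1)*(o - 7*sqrt(2)/2)^2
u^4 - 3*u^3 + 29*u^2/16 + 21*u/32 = u*(u - 7/4)*(u - 3/2)*(u + 1/4)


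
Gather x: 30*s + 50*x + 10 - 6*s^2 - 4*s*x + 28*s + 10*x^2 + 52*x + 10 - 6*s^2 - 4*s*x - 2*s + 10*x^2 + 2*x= -12*s^2 + 56*s + 20*x^2 + x*(104 - 8*s) + 20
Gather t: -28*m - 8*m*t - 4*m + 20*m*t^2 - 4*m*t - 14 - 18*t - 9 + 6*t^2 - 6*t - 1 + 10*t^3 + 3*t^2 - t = -32*m + 10*t^3 + t^2*(20*m + 9) + t*(-12*m - 25) - 24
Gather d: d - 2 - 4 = d - 6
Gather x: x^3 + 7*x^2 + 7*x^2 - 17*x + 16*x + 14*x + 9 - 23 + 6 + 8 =x^3 + 14*x^2 + 13*x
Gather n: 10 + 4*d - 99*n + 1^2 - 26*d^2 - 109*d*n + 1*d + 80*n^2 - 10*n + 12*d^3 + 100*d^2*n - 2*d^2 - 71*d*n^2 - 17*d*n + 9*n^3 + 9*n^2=12*d^3 - 28*d^2 + 5*d + 9*n^3 + n^2*(89 - 71*d) + n*(100*d^2 - 126*d - 109) + 11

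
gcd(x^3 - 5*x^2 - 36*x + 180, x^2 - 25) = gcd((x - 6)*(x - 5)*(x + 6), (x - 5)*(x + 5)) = x - 5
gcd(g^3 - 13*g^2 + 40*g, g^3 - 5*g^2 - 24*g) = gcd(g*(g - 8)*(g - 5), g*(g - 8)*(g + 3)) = g^2 - 8*g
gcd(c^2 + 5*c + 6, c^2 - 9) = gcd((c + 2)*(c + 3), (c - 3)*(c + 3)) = c + 3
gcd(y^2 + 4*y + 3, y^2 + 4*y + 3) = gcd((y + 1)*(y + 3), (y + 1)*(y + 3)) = y^2 + 4*y + 3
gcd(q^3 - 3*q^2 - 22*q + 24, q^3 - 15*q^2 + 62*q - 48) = q^2 - 7*q + 6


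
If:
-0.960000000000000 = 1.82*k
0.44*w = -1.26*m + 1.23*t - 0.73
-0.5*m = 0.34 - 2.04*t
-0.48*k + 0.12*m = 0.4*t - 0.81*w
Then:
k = -0.53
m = -0.45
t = 0.06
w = -0.22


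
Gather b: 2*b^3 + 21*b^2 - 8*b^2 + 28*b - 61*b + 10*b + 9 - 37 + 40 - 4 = 2*b^3 + 13*b^2 - 23*b + 8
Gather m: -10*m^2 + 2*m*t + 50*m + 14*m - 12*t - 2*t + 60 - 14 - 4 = -10*m^2 + m*(2*t + 64) - 14*t + 42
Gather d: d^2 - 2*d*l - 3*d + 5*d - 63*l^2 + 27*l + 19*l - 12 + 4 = d^2 + d*(2 - 2*l) - 63*l^2 + 46*l - 8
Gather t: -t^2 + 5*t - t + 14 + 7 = -t^2 + 4*t + 21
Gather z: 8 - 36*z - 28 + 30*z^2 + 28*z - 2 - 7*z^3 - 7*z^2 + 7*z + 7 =-7*z^3 + 23*z^2 - z - 15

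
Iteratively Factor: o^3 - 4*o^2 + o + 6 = (o + 1)*(o^2 - 5*o + 6) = (o - 2)*(o + 1)*(o - 3)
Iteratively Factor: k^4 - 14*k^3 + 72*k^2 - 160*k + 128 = (k - 2)*(k^3 - 12*k^2 + 48*k - 64) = (k - 4)*(k - 2)*(k^2 - 8*k + 16) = (k - 4)^2*(k - 2)*(k - 4)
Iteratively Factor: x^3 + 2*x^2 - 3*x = (x - 1)*(x^2 + 3*x) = (x - 1)*(x + 3)*(x)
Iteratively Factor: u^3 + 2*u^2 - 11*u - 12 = (u - 3)*(u^2 + 5*u + 4) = (u - 3)*(u + 1)*(u + 4)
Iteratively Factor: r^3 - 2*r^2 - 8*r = (r + 2)*(r^2 - 4*r) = (r - 4)*(r + 2)*(r)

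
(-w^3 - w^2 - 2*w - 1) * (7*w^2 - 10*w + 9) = -7*w^5 + 3*w^4 - 13*w^3 + 4*w^2 - 8*w - 9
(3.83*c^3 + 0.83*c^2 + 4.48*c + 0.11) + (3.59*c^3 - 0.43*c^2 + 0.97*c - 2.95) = 7.42*c^3 + 0.4*c^2 + 5.45*c - 2.84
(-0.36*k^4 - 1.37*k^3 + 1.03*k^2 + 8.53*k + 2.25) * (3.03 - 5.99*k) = 2.1564*k^5 + 7.1155*k^4 - 10.3208*k^3 - 47.9738*k^2 + 12.3684*k + 6.8175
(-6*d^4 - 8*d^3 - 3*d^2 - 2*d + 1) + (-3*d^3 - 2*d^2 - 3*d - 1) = -6*d^4 - 11*d^3 - 5*d^2 - 5*d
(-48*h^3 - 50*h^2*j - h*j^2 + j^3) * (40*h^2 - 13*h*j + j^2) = -1920*h^5 - 1376*h^4*j + 562*h^3*j^2 + 3*h^2*j^3 - 14*h*j^4 + j^5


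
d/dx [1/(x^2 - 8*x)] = 2*(4 - x)/(x^2*(x - 8)^2)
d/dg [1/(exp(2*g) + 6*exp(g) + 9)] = 2*(-exp(g) - 3)*exp(g)/(exp(2*g) + 6*exp(g) + 9)^2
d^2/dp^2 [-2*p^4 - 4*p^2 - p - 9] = -24*p^2 - 8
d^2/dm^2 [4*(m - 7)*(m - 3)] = 8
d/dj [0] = 0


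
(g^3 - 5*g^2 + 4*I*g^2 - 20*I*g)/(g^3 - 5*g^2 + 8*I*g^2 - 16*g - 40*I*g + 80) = g/(g + 4*I)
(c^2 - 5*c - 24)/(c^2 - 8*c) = (c + 3)/c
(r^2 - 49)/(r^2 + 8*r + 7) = (r - 7)/(r + 1)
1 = 1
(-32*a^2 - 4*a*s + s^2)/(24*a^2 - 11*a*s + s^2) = (4*a + s)/(-3*a + s)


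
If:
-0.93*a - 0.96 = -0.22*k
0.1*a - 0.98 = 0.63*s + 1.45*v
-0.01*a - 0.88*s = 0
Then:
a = 13.5312831389183*v + 9.14528101802757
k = 57.2004241781548*v + 43.0232333943893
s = -0.153764581124072*v - 0.103923647932131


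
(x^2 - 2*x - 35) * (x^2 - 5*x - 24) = x^4 - 7*x^3 - 49*x^2 + 223*x + 840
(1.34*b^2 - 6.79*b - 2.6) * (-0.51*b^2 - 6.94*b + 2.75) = -0.6834*b^4 - 5.8367*b^3 + 52.1336*b^2 - 0.628499999999999*b - 7.15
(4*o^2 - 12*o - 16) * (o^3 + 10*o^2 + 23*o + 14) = 4*o^5 + 28*o^4 - 44*o^3 - 380*o^2 - 536*o - 224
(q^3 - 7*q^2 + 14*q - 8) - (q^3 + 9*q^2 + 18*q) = -16*q^2 - 4*q - 8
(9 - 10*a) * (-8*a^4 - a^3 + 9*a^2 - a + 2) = 80*a^5 - 62*a^4 - 99*a^3 + 91*a^2 - 29*a + 18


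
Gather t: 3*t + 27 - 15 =3*t + 12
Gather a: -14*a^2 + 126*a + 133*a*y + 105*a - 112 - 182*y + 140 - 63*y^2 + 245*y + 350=-14*a^2 + a*(133*y + 231) - 63*y^2 + 63*y + 378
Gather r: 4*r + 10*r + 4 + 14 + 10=14*r + 28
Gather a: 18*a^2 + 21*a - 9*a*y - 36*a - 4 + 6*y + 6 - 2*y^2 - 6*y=18*a^2 + a*(-9*y - 15) - 2*y^2 + 2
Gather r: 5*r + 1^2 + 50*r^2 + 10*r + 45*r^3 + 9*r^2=45*r^3 + 59*r^2 + 15*r + 1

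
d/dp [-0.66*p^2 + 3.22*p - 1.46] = 3.22 - 1.32*p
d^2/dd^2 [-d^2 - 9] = -2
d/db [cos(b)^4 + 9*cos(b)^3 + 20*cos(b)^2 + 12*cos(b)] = -(-27*sin(b)^2 + 43*cos(b) + cos(3*b) + 39)*sin(b)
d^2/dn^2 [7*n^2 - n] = 14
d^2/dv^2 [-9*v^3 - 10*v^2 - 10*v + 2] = -54*v - 20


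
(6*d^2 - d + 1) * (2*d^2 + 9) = 12*d^4 - 2*d^3 + 56*d^2 - 9*d + 9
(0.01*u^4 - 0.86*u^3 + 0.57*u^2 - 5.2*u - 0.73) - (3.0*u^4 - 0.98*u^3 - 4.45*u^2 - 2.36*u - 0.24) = -2.99*u^4 + 0.12*u^3 + 5.02*u^2 - 2.84*u - 0.49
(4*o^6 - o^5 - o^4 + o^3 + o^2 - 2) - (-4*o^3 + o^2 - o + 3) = 4*o^6 - o^5 - o^4 + 5*o^3 + o - 5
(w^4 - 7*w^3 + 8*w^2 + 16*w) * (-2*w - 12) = -2*w^5 + 2*w^4 + 68*w^3 - 128*w^2 - 192*w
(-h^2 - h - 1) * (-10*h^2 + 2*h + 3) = 10*h^4 + 8*h^3 + 5*h^2 - 5*h - 3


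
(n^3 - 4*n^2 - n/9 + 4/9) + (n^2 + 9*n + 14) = n^3 - 3*n^2 + 80*n/9 + 130/9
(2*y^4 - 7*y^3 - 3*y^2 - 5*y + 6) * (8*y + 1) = 16*y^5 - 54*y^4 - 31*y^3 - 43*y^2 + 43*y + 6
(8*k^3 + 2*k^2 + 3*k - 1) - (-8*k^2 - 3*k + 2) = 8*k^3 + 10*k^2 + 6*k - 3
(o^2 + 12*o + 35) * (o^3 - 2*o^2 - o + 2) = o^5 + 10*o^4 + 10*o^3 - 80*o^2 - 11*o + 70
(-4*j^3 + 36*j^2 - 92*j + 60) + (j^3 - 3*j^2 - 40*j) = -3*j^3 + 33*j^2 - 132*j + 60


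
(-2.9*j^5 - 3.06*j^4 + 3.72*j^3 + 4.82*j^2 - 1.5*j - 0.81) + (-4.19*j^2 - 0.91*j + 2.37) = -2.9*j^5 - 3.06*j^4 + 3.72*j^3 + 0.63*j^2 - 2.41*j + 1.56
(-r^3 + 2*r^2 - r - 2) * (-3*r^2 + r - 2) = 3*r^5 - 7*r^4 + 7*r^3 + r^2 + 4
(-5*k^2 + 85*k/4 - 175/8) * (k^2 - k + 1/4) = -5*k^4 + 105*k^3/4 - 355*k^2/8 + 435*k/16 - 175/32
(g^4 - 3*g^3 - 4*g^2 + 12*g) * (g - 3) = g^5 - 6*g^4 + 5*g^3 + 24*g^2 - 36*g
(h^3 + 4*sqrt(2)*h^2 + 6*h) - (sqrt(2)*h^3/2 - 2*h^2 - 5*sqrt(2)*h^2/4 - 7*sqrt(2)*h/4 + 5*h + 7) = -sqrt(2)*h^3/2 + h^3 + 2*h^2 + 21*sqrt(2)*h^2/4 + h + 7*sqrt(2)*h/4 - 7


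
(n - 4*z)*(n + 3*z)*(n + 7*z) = n^3 + 6*n^2*z - 19*n*z^2 - 84*z^3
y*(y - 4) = y^2 - 4*y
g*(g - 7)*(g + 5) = g^3 - 2*g^2 - 35*g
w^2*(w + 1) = w^3 + w^2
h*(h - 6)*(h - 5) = h^3 - 11*h^2 + 30*h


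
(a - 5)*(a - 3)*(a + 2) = a^3 - 6*a^2 - a + 30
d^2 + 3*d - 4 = (d - 1)*(d + 4)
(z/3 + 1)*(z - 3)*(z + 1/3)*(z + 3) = z^4/3 + 10*z^3/9 - 8*z^2/3 - 10*z - 3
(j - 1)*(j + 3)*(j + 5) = j^3 + 7*j^2 + 7*j - 15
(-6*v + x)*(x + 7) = -6*v*x - 42*v + x^2 + 7*x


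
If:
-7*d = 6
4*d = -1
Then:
No Solution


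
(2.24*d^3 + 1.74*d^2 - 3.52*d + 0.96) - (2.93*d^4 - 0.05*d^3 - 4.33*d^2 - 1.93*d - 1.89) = -2.93*d^4 + 2.29*d^3 + 6.07*d^2 - 1.59*d + 2.85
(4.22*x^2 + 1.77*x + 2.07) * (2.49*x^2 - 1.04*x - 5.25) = 10.5078*x^4 + 0.0185000000000004*x^3 - 18.8415*x^2 - 11.4453*x - 10.8675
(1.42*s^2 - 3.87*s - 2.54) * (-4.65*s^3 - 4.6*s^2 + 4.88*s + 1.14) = -6.603*s^5 + 11.4635*s^4 + 36.5426*s^3 - 5.5828*s^2 - 16.807*s - 2.8956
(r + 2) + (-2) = r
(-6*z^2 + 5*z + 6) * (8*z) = -48*z^3 + 40*z^2 + 48*z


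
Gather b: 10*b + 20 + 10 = 10*b + 30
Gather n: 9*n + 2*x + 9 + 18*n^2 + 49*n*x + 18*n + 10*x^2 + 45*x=18*n^2 + n*(49*x + 27) + 10*x^2 + 47*x + 9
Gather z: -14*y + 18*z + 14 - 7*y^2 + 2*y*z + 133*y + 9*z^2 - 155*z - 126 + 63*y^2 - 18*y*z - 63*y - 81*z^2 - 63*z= 56*y^2 + 56*y - 72*z^2 + z*(-16*y - 200) - 112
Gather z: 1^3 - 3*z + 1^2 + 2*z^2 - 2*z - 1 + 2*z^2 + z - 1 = 4*z^2 - 4*z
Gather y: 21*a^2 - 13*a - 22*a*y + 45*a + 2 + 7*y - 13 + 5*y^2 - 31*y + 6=21*a^2 + 32*a + 5*y^2 + y*(-22*a - 24) - 5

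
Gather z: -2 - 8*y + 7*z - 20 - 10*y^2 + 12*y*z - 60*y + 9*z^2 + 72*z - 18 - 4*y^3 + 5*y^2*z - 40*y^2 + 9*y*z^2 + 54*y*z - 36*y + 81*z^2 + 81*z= -4*y^3 - 50*y^2 - 104*y + z^2*(9*y + 90) + z*(5*y^2 + 66*y + 160) - 40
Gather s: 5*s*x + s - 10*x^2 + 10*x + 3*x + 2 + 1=s*(5*x + 1) - 10*x^2 + 13*x + 3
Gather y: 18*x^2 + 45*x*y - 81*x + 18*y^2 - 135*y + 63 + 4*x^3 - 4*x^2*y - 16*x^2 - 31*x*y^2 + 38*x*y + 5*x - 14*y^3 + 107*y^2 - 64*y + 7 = 4*x^3 + 2*x^2 - 76*x - 14*y^3 + y^2*(125 - 31*x) + y*(-4*x^2 + 83*x - 199) + 70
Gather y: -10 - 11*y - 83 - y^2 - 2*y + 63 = -y^2 - 13*y - 30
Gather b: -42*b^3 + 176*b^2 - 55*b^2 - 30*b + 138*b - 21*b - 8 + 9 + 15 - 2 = -42*b^3 + 121*b^2 + 87*b + 14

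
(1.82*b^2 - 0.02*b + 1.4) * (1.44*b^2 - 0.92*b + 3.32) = 2.6208*b^4 - 1.7032*b^3 + 8.0768*b^2 - 1.3544*b + 4.648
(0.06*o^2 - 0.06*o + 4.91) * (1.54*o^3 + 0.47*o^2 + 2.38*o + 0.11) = 0.0924*o^5 - 0.0642*o^4 + 7.676*o^3 + 2.1715*o^2 + 11.6792*o + 0.5401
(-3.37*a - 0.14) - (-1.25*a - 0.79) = 0.65 - 2.12*a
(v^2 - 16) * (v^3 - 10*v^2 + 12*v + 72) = v^5 - 10*v^4 - 4*v^3 + 232*v^2 - 192*v - 1152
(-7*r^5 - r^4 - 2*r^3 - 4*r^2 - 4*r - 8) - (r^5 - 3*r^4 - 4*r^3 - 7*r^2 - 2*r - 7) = -8*r^5 + 2*r^4 + 2*r^3 + 3*r^2 - 2*r - 1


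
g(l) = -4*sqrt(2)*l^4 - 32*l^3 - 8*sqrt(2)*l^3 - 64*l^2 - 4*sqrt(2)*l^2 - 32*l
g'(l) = -16*sqrt(2)*l^3 - 96*l^2 - 24*sqrt(2)*l^2 - 128*l - 8*sqrt(2)*l - 32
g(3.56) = -3859.56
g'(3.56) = -3195.68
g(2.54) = -1475.92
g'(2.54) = -1594.98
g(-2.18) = 59.70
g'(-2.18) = -111.40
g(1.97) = -749.72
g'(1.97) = -983.73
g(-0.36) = 4.42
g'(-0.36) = 2.37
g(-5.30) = 197.82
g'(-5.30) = 425.02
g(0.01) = -0.33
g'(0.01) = -33.41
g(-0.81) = 0.80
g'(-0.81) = 7.61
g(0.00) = 0.00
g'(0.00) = -32.00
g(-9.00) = -10893.13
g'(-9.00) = 7191.98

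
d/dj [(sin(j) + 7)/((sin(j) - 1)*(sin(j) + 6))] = (-14*sin(j) + cos(j)^2 - 42)*cos(j)/((sin(j) - 1)^2*(sin(j) + 6)^2)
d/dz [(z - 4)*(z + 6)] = 2*z + 2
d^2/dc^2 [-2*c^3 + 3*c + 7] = -12*c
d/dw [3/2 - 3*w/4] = -3/4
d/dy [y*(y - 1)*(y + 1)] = 3*y^2 - 1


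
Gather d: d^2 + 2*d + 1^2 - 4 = d^2 + 2*d - 3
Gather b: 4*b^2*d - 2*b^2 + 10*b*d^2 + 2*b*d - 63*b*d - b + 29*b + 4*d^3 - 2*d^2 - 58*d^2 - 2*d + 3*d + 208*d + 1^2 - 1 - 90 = b^2*(4*d - 2) + b*(10*d^2 - 61*d + 28) + 4*d^3 - 60*d^2 + 209*d - 90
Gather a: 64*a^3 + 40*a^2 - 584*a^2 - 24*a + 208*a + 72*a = 64*a^3 - 544*a^2 + 256*a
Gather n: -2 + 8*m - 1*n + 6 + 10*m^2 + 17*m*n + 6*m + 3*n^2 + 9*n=10*m^2 + 14*m + 3*n^2 + n*(17*m + 8) + 4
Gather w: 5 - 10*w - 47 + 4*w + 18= -6*w - 24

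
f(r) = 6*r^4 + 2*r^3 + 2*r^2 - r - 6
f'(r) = 24*r^3 + 6*r^2 + 4*r - 1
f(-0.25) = -5.63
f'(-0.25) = -2.00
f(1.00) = 3.00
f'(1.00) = 33.00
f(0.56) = -4.99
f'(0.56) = 7.34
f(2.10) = 135.93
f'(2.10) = 256.12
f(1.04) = 4.39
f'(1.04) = 36.65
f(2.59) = 309.57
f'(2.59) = 466.58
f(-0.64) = -4.06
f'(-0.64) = -7.39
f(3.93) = 1573.63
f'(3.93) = 1564.15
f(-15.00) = 297459.00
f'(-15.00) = -79711.00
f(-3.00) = 447.00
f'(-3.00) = -607.00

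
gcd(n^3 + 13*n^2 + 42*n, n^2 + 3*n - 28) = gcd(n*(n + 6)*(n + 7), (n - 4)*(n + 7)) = n + 7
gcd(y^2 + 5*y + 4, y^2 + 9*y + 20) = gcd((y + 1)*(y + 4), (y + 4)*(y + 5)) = y + 4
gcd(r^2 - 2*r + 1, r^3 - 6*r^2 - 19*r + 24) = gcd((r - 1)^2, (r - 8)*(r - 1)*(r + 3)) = r - 1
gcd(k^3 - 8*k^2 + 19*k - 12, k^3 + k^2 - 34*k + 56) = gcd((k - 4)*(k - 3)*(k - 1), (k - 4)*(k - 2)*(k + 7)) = k - 4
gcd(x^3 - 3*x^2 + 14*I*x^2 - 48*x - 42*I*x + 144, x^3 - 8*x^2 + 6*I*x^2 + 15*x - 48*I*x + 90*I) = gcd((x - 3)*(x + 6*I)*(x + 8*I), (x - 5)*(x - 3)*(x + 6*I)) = x^2 + x*(-3 + 6*I) - 18*I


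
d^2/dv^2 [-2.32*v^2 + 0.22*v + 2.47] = -4.64000000000000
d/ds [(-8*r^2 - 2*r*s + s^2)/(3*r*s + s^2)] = r*(24*r^2 + 16*r*s + 5*s^2)/(s^2*(9*r^2 + 6*r*s + s^2))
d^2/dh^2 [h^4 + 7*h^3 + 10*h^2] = 12*h^2 + 42*h + 20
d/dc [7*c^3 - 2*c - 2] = 21*c^2 - 2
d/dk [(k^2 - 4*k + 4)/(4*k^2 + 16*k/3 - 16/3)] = 12*k*(k - 2)/(9*k^4 + 24*k^3 - 8*k^2 - 32*k + 16)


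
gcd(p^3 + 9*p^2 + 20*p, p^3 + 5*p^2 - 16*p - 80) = p^2 + 9*p + 20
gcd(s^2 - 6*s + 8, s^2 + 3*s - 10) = s - 2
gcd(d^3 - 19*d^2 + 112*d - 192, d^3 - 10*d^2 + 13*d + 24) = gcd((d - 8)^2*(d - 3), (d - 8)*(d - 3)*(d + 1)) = d^2 - 11*d + 24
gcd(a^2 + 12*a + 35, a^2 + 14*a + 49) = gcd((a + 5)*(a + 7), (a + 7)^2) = a + 7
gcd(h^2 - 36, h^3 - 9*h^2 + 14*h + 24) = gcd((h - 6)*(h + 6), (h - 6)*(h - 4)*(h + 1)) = h - 6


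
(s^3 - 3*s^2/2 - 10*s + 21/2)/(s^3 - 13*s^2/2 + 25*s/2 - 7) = (s + 3)/(s - 2)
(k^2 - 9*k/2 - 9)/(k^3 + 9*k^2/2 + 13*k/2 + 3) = (k - 6)/(k^2 + 3*k + 2)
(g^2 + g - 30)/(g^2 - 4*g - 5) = (g + 6)/(g + 1)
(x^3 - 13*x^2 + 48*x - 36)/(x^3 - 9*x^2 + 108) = (x - 1)/(x + 3)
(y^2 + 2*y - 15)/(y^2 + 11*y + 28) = (y^2 + 2*y - 15)/(y^2 + 11*y + 28)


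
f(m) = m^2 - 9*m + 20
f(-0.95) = 29.45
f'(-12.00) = -33.00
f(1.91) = 6.46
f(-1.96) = 41.48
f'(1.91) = -5.18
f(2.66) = 3.14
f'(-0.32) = -9.64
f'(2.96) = -3.08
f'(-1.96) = -12.92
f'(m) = 2*m - 9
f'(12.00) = 15.00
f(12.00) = 56.00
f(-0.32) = 22.98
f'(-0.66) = -10.32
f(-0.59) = 25.66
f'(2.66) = -3.68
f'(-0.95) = -10.90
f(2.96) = 2.12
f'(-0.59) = -10.18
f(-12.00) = 272.00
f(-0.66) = 26.38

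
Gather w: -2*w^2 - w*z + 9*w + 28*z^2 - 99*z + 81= -2*w^2 + w*(9 - z) + 28*z^2 - 99*z + 81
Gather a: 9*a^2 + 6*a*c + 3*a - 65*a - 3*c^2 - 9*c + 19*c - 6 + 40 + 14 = 9*a^2 + a*(6*c - 62) - 3*c^2 + 10*c + 48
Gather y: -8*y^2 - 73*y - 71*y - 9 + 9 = -8*y^2 - 144*y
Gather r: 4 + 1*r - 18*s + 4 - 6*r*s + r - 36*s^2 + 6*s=r*(2 - 6*s) - 36*s^2 - 12*s + 8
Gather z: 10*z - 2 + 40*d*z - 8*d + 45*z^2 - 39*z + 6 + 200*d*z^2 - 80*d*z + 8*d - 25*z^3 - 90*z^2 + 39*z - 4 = -25*z^3 + z^2*(200*d - 45) + z*(10 - 40*d)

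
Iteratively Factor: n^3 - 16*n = (n - 4)*(n^2 + 4*n) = n*(n - 4)*(n + 4)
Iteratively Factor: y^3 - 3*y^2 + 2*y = (y)*(y^2 - 3*y + 2) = y*(y - 2)*(y - 1)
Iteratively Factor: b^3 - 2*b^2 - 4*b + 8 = (b - 2)*(b^2 - 4) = (b - 2)*(b + 2)*(b - 2)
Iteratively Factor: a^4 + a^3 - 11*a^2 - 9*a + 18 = (a + 2)*(a^3 - a^2 - 9*a + 9) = (a + 2)*(a + 3)*(a^2 - 4*a + 3) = (a - 1)*(a + 2)*(a + 3)*(a - 3)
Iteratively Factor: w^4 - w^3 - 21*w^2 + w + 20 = (w - 5)*(w^3 + 4*w^2 - w - 4) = (w - 5)*(w + 1)*(w^2 + 3*w - 4) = (w - 5)*(w - 1)*(w + 1)*(w + 4)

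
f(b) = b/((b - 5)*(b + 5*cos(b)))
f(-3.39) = -0.05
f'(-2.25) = -0.03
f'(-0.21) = -0.04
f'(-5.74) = 0.43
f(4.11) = -3.62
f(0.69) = -0.04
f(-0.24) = 0.01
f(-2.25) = -0.06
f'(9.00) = 0.05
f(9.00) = 0.51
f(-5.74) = -0.37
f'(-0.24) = -0.04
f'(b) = b*(5*sin(b) - 1)/((b - 5)*(b + 5*cos(b))^2) - b/((b - 5)^2*(b + 5*cos(b))) + 1/((b - 5)*(b + 5*cos(b)))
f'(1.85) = -11.10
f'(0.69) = -0.08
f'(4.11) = 9.56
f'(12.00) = -0.03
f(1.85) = -1.24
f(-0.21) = 0.01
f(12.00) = 0.11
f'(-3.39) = 0.01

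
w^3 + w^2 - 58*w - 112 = (w - 8)*(w + 2)*(w + 7)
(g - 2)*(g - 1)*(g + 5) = g^3 + 2*g^2 - 13*g + 10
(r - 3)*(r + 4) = r^2 + r - 12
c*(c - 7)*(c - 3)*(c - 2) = c^4 - 12*c^3 + 41*c^2 - 42*c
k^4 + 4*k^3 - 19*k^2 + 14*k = k*(k - 2)*(k - 1)*(k + 7)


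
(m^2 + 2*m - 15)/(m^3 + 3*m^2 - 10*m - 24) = (m + 5)/(m^2 + 6*m + 8)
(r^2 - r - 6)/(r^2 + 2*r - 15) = (r + 2)/(r + 5)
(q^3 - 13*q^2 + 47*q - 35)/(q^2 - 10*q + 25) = (q^2 - 8*q + 7)/(q - 5)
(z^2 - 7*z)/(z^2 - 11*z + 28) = z/(z - 4)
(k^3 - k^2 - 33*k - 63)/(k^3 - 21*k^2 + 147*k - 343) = (k^2 + 6*k + 9)/(k^2 - 14*k + 49)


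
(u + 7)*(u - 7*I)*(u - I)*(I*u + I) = I*u^4 + 8*u^3 + 8*I*u^3 + 64*u^2 + 56*u - 56*I*u - 49*I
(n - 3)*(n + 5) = n^2 + 2*n - 15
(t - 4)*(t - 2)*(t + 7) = t^3 + t^2 - 34*t + 56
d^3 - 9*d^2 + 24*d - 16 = (d - 4)^2*(d - 1)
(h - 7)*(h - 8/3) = h^2 - 29*h/3 + 56/3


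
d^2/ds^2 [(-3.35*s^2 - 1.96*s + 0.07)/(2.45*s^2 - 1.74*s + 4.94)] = (-52.0919*s^3 + 245.79135*s^2 + 140.54082*s - 198.469428)/(14.706125*s^6 - 31.33305*s^5 + 111.20991*s^4 - 131.623344*s^3 + 224.235492*s^2 - 127.386792*s + 120.553784)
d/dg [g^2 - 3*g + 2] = 2*g - 3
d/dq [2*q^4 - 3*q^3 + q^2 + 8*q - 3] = 8*q^3 - 9*q^2 + 2*q + 8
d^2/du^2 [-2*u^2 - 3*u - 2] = -4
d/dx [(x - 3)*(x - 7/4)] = 2*x - 19/4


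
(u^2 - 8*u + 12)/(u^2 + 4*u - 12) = (u - 6)/(u + 6)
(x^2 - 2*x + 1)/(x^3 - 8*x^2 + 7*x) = (x - 1)/(x*(x - 7))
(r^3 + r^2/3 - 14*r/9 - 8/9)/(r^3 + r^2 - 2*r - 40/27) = 3*(r + 1)/(3*r + 5)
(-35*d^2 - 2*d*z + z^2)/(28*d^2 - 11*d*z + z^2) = (5*d + z)/(-4*d + z)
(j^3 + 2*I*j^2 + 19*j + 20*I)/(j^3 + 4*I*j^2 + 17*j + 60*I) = (j + I)/(j + 3*I)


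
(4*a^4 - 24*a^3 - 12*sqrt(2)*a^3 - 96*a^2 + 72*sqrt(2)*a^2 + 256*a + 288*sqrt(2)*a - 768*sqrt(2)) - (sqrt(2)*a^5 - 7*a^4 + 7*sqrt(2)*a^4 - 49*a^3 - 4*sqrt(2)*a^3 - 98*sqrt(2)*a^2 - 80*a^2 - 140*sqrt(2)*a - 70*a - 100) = -sqrt(2)*a^5 - 7*sqrt(2)*a^4 + 11*a^4 - 8*sqrt(2)*a^3 + 25*a^3 - 16*a^2 + 170*sqrt(2)*a^2 + 326*a + 428*sqrt(2)*a - 768*sqrt(2) + 100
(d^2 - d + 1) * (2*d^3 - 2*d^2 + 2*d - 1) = 2*d^5 - 4*d^4 + 6*d^3 - 5*d^2 + 3*d - 1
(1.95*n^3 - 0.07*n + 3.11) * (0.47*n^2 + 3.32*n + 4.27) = 0.9165*n^5 + 6.474*n^4 + 8.2936*n^3 + 1.2293*n^2 + 10.0263*n + 13.2797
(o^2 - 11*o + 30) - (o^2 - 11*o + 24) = 6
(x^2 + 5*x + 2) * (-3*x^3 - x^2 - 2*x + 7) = -3*x^5 - 16*x^4 - 13*x^3 - 5*x^2 + 31*x + 14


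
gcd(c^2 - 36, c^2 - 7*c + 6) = c - 6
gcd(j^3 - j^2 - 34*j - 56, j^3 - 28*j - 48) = j^2 + 6*j + 8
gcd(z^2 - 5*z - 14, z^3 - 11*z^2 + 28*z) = z - 7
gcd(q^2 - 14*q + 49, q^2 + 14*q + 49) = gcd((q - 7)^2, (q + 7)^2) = 1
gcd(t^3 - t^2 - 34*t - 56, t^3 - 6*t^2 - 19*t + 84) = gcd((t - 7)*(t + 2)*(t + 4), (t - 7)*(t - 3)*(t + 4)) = t^2 - 3*t - 28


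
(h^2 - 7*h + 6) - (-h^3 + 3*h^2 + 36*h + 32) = h^3 - 2*h^2 - 43*h - 26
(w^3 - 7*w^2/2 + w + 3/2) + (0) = w^3 - 7*w^2/2 + w + 3/2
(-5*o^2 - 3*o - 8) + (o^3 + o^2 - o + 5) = o^3 - 4*o^2 - 4*o - 3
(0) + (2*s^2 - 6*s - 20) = 2*s^2 - 6*s - 20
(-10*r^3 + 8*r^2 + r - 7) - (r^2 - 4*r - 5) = -10*r^3 + 7*r^2 + 5*r - 2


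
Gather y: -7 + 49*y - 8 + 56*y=105*y - 15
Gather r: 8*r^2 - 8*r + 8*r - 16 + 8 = 8*r^2 - 8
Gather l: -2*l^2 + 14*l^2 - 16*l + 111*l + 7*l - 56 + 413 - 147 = 12*l^2 + 102*l + 210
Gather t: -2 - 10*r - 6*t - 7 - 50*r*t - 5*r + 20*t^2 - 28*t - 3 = -15*r + 20*t^2 + t*(-50*r - 34) - 12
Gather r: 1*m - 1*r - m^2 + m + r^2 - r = -m^2 + 2*m + r^2 - 2*r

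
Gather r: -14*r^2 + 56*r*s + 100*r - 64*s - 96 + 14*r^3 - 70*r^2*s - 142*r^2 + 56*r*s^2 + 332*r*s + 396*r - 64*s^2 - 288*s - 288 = 14*r^3 + r^2*(-70*s - 156) + r*(56*s^2 + 388*s + 496) - 64*s^2 - 352*s - 384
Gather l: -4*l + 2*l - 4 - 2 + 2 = -2*l - 4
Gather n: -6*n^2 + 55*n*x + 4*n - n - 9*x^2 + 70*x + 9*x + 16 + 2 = -6*n^2 + n*(55*x + 3) - 9*x^2 + 79*x + 18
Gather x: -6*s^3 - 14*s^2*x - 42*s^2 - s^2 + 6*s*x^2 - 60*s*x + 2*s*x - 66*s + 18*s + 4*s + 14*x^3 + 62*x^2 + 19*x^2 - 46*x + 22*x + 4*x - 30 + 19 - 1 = -6*s^3 - 43*s^2 - 44*s + 14*x^3 + x^2*(6*s + 81) + x*(-14*s^2 - 58*s - 20) - 12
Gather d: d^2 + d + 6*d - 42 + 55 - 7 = d^2 + 7*d + 6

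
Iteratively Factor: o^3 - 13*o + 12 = (o - 3)*(o^2 + 3*o - 4) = (o - 3)*(o - 1)*(o + 4)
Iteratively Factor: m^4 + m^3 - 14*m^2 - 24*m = (m)*(m^3 + m^2 - 14*m - 24) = m*(m + 2)*(m^2 - m - 12) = m*(m + 2)*(m + 3)*(m - 4)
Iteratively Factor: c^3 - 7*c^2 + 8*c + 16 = (c - 4)*(c^2 - 3*c - 4) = (c - 4)^2*(c + 1)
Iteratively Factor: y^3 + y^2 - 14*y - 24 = (y + 3)*(y^2 - 2*y - 8) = (y - 4)*(y + 3)*(y + 2)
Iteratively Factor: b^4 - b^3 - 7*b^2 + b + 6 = (b - 3)*(b^3 + 2*b^2 - b - 2) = (b - 3)*(b + 1)*(b^2 + b - 2) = (b - 3)*(b - 1)*(b + 1)*(b + 2)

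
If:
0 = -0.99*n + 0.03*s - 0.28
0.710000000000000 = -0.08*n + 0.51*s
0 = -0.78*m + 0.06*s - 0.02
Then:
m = 0.08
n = -0.24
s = 1.35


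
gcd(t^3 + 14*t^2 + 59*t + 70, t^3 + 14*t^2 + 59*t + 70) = t^3 + 14*t^2 + 59*t + 70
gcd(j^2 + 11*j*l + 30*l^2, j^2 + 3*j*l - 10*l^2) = j + 5*l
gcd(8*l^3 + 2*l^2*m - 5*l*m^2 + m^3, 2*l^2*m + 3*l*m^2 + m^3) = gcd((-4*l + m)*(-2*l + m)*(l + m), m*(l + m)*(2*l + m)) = l + m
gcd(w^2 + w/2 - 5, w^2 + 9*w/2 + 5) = w + 5/2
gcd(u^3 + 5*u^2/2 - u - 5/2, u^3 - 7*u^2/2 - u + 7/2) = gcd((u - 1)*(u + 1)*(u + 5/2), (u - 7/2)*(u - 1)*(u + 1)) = u^2 - 1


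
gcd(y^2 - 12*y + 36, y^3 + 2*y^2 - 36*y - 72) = y - 6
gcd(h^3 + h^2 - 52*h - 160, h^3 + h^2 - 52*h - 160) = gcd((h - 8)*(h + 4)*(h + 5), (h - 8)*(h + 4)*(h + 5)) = h^3 + h^2 - 52*h - 160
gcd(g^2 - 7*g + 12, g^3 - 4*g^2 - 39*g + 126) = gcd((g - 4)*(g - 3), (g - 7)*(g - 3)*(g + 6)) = g - 3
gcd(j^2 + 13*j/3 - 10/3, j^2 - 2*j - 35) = j + 5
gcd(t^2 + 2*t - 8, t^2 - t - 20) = t + 4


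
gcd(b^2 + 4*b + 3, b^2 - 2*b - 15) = b + 3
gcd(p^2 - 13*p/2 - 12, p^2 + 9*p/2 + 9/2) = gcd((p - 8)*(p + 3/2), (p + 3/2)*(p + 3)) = p + 3/2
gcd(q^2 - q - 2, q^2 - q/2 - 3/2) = q + 1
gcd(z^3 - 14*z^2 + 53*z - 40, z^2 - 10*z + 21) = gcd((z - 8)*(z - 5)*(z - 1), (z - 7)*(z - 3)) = 1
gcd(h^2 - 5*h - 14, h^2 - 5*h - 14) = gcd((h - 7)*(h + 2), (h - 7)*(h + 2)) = h^2 - 5*h - 14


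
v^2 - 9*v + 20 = (v - 5)*(v - 4)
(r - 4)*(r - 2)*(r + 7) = r^3 + r^2 - 34*r + 56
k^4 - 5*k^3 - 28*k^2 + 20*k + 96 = (k - 8)*(k - 2)*(k + 2)*(k + 3)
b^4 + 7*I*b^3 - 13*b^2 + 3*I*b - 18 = (b - I)*(b + 2*I)*(b + 3*I)^2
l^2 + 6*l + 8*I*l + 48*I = (l + 6)*(l + 8*I)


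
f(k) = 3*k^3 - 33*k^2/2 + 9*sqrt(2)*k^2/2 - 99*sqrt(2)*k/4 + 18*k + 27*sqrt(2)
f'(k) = 9*k^2 - 33*k + 9*sqrt(2)*k - 99*sqrt(2)/4 + 18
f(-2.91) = -72.10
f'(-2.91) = 118.20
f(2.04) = -13.21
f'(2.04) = -20.90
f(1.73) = -6.03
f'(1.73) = -25.14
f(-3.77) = -202.53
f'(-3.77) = 187.34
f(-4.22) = -296.03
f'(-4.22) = 228.82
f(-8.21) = -2165.61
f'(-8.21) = 756.07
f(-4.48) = -358.83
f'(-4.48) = 254.45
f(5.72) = 170.75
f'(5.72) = 161.51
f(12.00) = 3558.57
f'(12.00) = 1035.73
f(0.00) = 38.18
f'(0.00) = -17.00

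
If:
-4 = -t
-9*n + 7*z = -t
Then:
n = 7*z/9 + 4/9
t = 4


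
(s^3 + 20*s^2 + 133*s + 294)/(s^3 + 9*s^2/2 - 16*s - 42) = 2*(s^2 + 14*s + 49)/(2*s^2 - 3*s - 14)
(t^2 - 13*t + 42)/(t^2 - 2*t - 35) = (t - 6)/(t + 5)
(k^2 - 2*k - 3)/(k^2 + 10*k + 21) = (k^2 - 2*k - 3)/(k^2 + 10*k + 21)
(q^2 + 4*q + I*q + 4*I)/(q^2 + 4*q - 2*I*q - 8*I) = (q + I)/(q - 2*I)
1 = 1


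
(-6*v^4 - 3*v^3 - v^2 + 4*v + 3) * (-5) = 30*v^4 + 15*v^3 + 5*v^2 - 20*v - 15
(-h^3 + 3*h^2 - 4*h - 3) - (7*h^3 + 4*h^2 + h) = -8*h^3 - h^2 - 5*h - 3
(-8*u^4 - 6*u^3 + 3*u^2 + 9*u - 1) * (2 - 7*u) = 56*u^5 + 26*u^4 - 33*u^3 - 57*u^2 + 25*u - 2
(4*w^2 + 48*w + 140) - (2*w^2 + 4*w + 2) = 2*w^2 + 44*w + 138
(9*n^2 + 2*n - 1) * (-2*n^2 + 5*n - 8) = -18*n^4 + 41*n^3 - 60*n^2 - 21*n + 8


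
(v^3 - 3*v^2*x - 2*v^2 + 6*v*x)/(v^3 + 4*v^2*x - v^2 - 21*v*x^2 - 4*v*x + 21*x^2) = v*(v - 2)/(v^2 + 7*v*x - v - 7*x)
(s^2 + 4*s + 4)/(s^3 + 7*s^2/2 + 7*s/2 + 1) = 2*(s + 2)/(2*s^2 + 3*s + 1)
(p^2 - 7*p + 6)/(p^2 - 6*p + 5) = (p - 6)/(p - 5)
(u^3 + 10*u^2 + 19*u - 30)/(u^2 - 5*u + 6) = (u^3 + 10*u^2 + 19*u - 30)/(u^2 - 5*u + 6)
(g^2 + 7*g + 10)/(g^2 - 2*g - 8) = (g + 5)/(g - 4)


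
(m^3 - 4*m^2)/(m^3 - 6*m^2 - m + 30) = m^2*(m - 4)/(m^3 - 6*m^2 - m + 30)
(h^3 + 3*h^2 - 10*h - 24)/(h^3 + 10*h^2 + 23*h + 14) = (h^2 + h - 12)/(h^2 + 8*h + 7)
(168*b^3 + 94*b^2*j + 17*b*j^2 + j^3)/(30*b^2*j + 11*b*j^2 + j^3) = (28*b^2 + 11*b*j + j^2)/(j*(5*b + j))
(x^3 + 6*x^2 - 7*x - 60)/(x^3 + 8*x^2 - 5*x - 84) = (x + 5)/(x + 7)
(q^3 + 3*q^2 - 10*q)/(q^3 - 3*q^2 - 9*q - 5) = q*(-q^2 - 3*q + 10)/(-q^3 + 3*q^2 + 9*q + 5)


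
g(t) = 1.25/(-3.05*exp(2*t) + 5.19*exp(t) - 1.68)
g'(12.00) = 0.00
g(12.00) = 0.00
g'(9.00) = 0.00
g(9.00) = 0.00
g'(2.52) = 0.01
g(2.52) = -0.00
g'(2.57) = 0.01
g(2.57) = -0.00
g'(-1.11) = -14.47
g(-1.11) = -4.15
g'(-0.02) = 4.25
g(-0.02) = 2.62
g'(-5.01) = -0.02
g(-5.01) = -0.76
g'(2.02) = 0.02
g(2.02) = -0.01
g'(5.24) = 0.00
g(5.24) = -0.00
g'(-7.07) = -0.00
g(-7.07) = -0.75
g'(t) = 1.25*(6.1*exp(2*t) - 5.19*exp(t))/(-3.05*exp(2*t) + 5.19*exp(t) - 1.68)^2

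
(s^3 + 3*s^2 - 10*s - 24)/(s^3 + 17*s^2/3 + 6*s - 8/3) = 3*(s - 3)/(3*s - 1)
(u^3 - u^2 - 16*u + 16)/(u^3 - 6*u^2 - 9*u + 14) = (u^2 - 16)/(u^2 - 5*u - 14)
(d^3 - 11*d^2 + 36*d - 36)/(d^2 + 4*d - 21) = (d^2 - 8*d + 12)/(d + 7)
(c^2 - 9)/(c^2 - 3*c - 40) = (9 - c^2)/(-c^2 + 3*c + 40)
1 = 1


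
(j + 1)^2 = j^2 + 2*j + 1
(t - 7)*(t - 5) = t^2 - 12*t + 35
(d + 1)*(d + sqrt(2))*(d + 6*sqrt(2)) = d^3 + d^2 + 7*sqrt(2)*d^2 + 7*sqrt(2)*d + 12*d + 12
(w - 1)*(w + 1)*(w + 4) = w^3 + 4*w^2 - w - 4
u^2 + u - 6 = (u - 2)*(u + 3)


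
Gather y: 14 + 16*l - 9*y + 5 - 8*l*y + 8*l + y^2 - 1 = 24*l + y^2 + y*(-8*l - 9) + 18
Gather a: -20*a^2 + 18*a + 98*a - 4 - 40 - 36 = -20*a^2 + 116*a - 80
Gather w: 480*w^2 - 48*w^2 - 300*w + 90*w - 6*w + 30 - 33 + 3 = 432*w^2 - 216*w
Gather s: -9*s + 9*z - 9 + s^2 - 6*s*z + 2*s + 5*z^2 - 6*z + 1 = s^2 + s*(-6*z - 7) + 5*z^2 + 3*z - 8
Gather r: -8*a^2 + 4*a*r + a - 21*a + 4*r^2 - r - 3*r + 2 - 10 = -8*a^2 - 20*a + 4*r^2 + r*(4*a - 4) - 8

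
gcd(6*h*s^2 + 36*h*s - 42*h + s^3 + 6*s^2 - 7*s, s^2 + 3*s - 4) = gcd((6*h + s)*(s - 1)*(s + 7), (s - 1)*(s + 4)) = s - 1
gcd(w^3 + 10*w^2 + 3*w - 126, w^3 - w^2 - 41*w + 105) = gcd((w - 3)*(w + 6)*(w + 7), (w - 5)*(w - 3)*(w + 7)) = w^2 + 4*w - 21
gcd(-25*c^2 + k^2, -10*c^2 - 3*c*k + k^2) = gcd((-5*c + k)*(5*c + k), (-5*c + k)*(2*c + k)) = 5*c - k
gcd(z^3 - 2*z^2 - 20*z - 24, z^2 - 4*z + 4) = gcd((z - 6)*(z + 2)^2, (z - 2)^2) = 1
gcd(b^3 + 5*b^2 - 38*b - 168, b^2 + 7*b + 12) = b + 4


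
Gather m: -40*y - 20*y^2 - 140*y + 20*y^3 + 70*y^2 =20*y^3 + 50*y^2 - 180*y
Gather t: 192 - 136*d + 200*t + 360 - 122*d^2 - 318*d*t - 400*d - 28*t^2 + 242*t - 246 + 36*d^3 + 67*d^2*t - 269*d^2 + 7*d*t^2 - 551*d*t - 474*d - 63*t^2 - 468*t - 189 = 36*d^3 - 391*d^2 - 1010*d + t^2*(7*d - 91) + t*(67*d^2 - 869*d - 26) + 117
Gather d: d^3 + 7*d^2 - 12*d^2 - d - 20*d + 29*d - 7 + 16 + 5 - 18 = d^3 - 5*d^2 + 8*d - 4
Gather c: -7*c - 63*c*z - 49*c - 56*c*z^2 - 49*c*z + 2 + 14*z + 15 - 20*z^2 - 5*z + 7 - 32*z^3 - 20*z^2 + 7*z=c*(-56*z^2 - 112*z - 56) - 32*z^3 - 40*z^2 + 16*z + 24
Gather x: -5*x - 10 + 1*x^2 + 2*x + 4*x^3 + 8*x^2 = 4*x^3 + 9*x^2 - 3*x - 10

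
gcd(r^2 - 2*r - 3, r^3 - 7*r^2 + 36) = r - 3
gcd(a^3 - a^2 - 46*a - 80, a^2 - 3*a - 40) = a^2 - 3*a - 40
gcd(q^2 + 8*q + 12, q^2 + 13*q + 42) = q + 6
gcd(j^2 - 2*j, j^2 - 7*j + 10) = j - 2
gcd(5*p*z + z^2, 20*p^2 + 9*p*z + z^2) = 5*p + z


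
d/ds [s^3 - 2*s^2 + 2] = s*(3*s - 4)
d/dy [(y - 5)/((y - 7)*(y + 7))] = (-y^2 + 10*y - 49)/(y^4 - 98*y^2 + 2401)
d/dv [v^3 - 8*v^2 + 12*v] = 3*v^2 - 16*v + 12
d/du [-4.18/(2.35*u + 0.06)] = 9.823/(2.35*u + 0.06)^2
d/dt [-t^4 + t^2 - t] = -4*t^3 + 2*t - 1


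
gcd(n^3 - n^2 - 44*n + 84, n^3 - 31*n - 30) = n - 6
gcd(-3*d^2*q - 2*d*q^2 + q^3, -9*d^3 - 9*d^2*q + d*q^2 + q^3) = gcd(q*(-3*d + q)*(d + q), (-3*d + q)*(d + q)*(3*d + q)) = -3*d^2 - 2*d*q + q^2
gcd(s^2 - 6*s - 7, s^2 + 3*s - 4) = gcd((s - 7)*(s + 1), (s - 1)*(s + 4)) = 1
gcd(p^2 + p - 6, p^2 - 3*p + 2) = p - 2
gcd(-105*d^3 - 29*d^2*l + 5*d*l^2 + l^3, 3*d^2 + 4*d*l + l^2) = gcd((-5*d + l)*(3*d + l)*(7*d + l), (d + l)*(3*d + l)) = 3*d + l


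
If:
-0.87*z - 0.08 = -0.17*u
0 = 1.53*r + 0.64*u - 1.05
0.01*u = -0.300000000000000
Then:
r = 13.24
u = -30.00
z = -5.95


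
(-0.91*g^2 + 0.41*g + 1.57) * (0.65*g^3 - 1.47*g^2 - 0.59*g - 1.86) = -0.5915*g^5 + 1.6042*g^4 + 0.9547*g^3 - 0.8572*g^2 - 1.6889*g - 2.9202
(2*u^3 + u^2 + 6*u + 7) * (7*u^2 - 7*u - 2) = 14*u^5 - 7*u^4 + 31*u^3 + 5*u^2 - 61*u - 14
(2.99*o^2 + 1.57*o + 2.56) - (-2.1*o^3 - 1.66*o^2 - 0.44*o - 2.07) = 2.1*o^3 + 4.65*o^2 + 2.01*o + 4.63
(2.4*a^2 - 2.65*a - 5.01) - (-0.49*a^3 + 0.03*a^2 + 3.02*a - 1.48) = 0.49*a^3 + 2.37*a^2 - 5.67*a - 3.53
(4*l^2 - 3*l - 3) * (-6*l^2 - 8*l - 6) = -24*l^4 - 14*l^3 + 18*l^2 + 42*l + 18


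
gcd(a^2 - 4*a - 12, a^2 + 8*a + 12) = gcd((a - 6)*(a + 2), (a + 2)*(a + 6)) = a + 2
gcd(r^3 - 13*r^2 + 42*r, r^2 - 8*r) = r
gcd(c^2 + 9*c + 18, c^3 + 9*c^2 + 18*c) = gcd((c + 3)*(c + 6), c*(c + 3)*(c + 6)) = c^2 + 9*c + 18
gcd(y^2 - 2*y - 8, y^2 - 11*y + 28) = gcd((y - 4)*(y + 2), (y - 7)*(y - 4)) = y - 4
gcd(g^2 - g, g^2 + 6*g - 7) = g - 1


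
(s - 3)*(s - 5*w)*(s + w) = s^3 - 4*s^2*w - 3*s^2 - 5*s*w^2 + 12*s*w + 15*w^2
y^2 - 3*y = y*(y - 3)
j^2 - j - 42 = (j - 7)*(j + 6)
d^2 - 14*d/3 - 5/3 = (d - 5)*(d + 1/3)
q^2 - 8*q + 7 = (q - 7)*(q - 1)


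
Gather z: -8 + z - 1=z - 9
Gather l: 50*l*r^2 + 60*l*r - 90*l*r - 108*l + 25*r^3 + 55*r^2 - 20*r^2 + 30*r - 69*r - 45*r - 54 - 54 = l*(50*r^2 - 30*r - 108) + 25*r^3 + 35*r^2 - 84*r - 108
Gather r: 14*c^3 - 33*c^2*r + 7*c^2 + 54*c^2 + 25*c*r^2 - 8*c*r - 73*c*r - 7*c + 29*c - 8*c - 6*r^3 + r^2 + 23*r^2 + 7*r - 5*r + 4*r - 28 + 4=14*c^3 + 61*c^2 + 14*c - 6*r^3 + r^2*(25*c + 24) + r*(-33*c^2 - 81*c + 6) - 24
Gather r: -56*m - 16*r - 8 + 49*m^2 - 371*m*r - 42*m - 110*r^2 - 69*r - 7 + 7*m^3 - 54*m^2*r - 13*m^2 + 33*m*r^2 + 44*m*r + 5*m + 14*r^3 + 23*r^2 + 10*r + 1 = 7*m^3 + 36*m^2 - 93*m + 14*r^3 + r^2*(33*m - 87) + r*(-54*m^2 - 327*m - 75) - 14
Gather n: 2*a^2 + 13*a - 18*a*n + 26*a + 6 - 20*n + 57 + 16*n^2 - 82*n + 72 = 2*a^2 + 39*a + 16*n^2 + n*(-18*a - 102) + 135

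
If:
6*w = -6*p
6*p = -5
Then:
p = -5/6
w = 5/6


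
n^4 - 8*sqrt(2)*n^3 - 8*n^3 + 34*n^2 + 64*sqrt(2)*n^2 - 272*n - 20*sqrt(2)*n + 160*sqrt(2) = (n - 8)*(n - 5*sqrt(2))*(n - 2*sqrt(2))*(n - sqrt(2))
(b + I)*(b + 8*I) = b^2 + 9*I*b - 8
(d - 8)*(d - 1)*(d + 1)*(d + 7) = d^4 - d^3 - 57*d^2 + d + 56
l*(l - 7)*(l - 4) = l^3 - 11*l^2 + 28*l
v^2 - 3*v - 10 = (v - 5)*(v + 2)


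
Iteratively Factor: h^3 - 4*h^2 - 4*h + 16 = (h - 2)*(h^2 - 2*h - 8) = (h - 4)*(h - 2)*(h + 2)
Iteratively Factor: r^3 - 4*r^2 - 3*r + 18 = (r - 3)*(r^2 - r - 6) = (r - 3)*(r + 2)*(r - 3)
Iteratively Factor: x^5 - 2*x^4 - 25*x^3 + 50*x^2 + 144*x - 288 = (x - 4)*(x^4 + 2*x^3 - 17*x^2 - 18*x + 72) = (x - 4)*(x - 3)*(x^3 + 5*x^2 - 2*x - 24) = (x - 4)*(x - 3)*(x + 3)*(x^2 + 2*x - 8) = (x - 4)*(x - 3)*(x - 2)*(x + 3)*(x + 4)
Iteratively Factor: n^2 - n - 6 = (n + 2)*(n - 3)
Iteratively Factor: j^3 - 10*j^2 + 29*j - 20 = (j - 5)*(j^2 - 5*j + 4) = (j - 5)*(j - 1)*(j - 4)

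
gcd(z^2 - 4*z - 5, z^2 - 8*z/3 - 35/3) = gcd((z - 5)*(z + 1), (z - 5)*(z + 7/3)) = z - 5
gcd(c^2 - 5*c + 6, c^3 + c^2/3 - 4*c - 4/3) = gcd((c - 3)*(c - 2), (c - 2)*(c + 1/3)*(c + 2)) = c - 2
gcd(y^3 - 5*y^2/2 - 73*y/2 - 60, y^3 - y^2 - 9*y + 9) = y + 3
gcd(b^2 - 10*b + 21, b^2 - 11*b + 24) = b - 3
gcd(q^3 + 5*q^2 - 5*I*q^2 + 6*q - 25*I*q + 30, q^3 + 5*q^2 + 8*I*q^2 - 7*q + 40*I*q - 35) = q^2 + q*(5 + I) + 5*I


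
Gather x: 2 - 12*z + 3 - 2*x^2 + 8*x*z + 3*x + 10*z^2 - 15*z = -2*x^2 + x*(8*z + 3) + 10*z^2 - 27*z + 5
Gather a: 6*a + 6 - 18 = 6*a - 12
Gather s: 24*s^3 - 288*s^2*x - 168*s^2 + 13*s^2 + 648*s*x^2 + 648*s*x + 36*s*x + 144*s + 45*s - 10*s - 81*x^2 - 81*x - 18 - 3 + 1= 24*s^3 + s^2*(-288*x - 155) + s*(648*x^2 + 684*x + 179) - 81*x^2 - 81*x - 20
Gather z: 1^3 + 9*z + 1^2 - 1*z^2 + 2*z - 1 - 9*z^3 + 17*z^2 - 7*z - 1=-9*z^3 + 16*z^2 + 4*z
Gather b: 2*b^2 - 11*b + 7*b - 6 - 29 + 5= 2*b^2 - 4*b - 30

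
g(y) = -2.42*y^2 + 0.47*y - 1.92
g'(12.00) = -57.61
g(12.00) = -344.76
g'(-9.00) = 44.03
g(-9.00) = -202.17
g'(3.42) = -16.08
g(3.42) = -28.62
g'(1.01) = -4.42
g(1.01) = -3.91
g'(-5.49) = 27.04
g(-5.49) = -77.44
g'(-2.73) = 13.68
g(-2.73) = -21.24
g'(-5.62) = 27.67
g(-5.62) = -81.00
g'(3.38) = -15.89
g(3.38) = -27.98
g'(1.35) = -6.06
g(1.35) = -5.70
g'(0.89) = -3.84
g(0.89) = -3.42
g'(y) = 0.47 - 4.84*y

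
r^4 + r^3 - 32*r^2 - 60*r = r*(r - 6)*(r + 2)*(r + 5)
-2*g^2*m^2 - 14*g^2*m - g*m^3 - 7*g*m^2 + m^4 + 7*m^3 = m*(-2*g + m)*(g + m)*(m + 7)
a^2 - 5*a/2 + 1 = (a - 2)*(a - 1/2)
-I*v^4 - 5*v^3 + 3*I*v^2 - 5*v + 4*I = (v - 4*I)*(v - I)^2*(-I*v + 1)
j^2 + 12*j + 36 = (j + 6)^2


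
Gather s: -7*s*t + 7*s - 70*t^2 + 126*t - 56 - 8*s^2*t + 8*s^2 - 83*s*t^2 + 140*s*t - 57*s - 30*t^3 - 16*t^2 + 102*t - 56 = s^2*(8 - 8*t) + s*(-83*t^2 + 133*t - 50) - 30*t^3 - 86*t^2 + 228*t - 112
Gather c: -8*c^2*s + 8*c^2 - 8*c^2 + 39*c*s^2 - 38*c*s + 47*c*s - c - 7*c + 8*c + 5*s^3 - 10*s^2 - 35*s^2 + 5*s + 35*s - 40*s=-8*c^2*s + c*(39*s^2 + 9*s) + 5*s^3 - 45*s^2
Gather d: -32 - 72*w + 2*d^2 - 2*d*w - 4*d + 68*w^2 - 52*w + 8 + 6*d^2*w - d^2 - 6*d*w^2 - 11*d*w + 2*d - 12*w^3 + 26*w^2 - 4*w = d^2*(6*w + 1) + d*(-6*w^2 - 13*w - 2) - 12*w^3 + 94*w^2 - 128*w - 24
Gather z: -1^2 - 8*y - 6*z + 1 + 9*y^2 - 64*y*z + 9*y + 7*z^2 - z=9*y^2 + y + 7*z^2 + z*(-64*y - 7)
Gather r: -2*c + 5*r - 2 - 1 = -2*c + 5*r - 3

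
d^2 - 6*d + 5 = (d - 5)*(d - 1)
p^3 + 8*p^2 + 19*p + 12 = (p + 1)*(p + 3)*(p + 4)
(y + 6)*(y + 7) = y^2 + 13*y + 42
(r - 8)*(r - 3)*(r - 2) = r^3 - 13*r^2 + 46*r - 48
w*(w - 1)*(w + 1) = w^3 - w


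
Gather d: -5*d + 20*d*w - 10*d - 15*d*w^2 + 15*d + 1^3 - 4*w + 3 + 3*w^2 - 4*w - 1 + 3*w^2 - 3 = d*(-15*w^2 + 20*w) + 6*w^2 - 8*w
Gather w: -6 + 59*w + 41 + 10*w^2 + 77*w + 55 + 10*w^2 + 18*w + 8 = 20*w^2 + 154*w + 98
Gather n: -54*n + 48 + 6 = 54 - 54*n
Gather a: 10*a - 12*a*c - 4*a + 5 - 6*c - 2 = a*(6 - 12*c) - 6*c + 3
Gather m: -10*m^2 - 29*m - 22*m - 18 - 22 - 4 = -10*m^2 - 51*m - 44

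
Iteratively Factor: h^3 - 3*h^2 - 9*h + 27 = (h - 3)*(h^2 - 9) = (h - 3)^2*(h + 3)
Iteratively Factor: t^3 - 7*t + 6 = (t + 3)*(t^2 - 3*t + 2) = (t - 2)*(t + 3)*(t - 1)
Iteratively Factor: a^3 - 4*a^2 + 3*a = (a - 3)*(a^2 - a) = a*(a - 3)*(a - 1)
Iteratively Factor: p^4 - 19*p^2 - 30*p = (p)*(p^3 - 19*p - 30) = p*(p + 3)*(p^2 - 3*p - 10) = p*(p + 2)*(p + 3)*(p - 5)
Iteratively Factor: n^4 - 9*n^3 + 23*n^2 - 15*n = (n - 3)*(n^3 - 6*n^2 + 5*n) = (n - 5)*(n - 3)*(n^2 - n) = n*(n - 5)*(n - 3)*(n - 1)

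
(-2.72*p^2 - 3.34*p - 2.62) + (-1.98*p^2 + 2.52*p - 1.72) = -4.7*p^2 - 0.82*p - 4.34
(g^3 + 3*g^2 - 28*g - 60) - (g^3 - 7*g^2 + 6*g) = 10*g^2 - 34*g - 60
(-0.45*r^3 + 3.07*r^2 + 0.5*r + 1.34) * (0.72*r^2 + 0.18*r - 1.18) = -0.324*r^5 + 2.1294*r^4 + 1.4436*r^3 - 2.5678*r^2 - 0.3488*r - 1.5812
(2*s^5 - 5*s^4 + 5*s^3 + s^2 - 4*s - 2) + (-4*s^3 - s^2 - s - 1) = 2*s^5 - 5*s^4 + s^3 - 5*s - 3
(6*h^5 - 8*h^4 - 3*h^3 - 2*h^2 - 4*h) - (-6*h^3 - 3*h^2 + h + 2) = 6*h^5 - 8*h^4 + 3*h^3 + h^2 - 5*h - 2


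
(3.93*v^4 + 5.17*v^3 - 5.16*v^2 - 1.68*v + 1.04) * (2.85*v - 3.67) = 11.2005*v^5 + 0.311400000000001*v^4 - 33.6799*v^3 + 14.1492*v^2 + 9.1296*v - 3.8168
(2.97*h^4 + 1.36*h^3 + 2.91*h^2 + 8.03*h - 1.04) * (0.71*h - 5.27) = 2.1087*h^5 - 14.6863*h^4 - 5.1011*h^3 - 9.6344*h^2 - 43.0565*h + 5.4808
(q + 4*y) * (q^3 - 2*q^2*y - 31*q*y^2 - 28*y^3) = q^4 + 2*q^3*y - 39*q^2*y^2 - 152*q*y^3 - 112*y^4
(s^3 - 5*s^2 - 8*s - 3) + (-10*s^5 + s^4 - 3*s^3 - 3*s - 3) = -10*s^5 + s^4 - 2*s^3 - 5*s^2 - 11*s - 6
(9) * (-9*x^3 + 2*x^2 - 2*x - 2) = -81*x^3 + 18*x^2 - 18*x - 18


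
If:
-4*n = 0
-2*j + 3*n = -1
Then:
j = 1/2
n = 0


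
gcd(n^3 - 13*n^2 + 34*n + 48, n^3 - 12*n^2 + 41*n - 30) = n - 6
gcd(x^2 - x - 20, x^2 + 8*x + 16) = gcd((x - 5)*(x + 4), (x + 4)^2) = x + 4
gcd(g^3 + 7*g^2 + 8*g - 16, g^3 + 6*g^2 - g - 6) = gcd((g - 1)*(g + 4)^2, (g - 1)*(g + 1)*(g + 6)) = g - 1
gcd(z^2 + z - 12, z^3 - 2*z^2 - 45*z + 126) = z - 3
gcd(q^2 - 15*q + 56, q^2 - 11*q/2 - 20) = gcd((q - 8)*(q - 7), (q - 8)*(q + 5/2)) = q - 8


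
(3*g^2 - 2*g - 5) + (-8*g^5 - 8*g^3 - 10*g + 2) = -8*g^5 - 8*g^3 + 3*g^2 - 12*g - 3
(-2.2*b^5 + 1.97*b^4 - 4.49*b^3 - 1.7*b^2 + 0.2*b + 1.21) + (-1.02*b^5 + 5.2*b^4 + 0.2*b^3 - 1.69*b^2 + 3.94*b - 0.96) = -3.22*b^5 + 7.17*b^4 - 4.29*b^3 - 3.39*b^2 + 4.14*b + 0.25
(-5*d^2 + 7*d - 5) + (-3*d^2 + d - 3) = -8*d^2 + 8*d - 8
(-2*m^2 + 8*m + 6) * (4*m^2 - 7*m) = -8*m^4 + 46*m^3 - 32*m^2 - 42*m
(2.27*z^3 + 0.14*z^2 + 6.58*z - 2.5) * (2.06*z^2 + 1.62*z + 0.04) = 4.6762*z^5 + 3.9658*z^4 + 13.8724*z^3 + 5.5152*z^2 - 3.7868*z - 0.1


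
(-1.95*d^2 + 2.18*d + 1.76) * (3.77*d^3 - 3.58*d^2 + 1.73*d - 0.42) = -7.3515*d^5 + 15.1996*d^4 - 4.5427*d^3 - 1.7104*d^2 + 2.1292*d - 0.7392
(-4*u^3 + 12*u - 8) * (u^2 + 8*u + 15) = -4*u^5 - 32*u^4 - 48*u^3 + 88*u^2 + 116*u - 120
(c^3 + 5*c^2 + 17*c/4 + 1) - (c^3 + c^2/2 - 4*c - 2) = 9*c^2/2 + 33*c/4 + 3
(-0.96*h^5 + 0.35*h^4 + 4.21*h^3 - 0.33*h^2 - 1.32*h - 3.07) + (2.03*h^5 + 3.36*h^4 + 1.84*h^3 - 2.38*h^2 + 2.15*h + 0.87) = 1.07*h^5 + 3.71*h^4 + 6.05*h^3 - 2.71*h^2 + 0.83*h - 2.2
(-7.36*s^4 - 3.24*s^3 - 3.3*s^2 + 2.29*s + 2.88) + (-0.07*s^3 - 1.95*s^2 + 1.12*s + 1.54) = -7.36*s^4 - 3.31*s^3 - 5.25*s^2 + 3.41*s + 4.42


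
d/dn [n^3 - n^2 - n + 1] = 3*n^2 - 2*n - 1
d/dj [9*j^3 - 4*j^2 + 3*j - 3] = 27*j^2 - 8*j + 3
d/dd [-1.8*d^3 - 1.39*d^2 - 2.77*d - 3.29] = -5.4*d^2 - 2.78*d - 2.77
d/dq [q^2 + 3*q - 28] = 2*q + 3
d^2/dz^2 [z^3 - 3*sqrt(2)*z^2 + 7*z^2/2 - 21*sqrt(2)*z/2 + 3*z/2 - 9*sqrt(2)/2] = 6*z - 6*sqrt(2) + 7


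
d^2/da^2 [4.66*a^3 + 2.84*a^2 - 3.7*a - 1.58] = 27.96*a + 5.68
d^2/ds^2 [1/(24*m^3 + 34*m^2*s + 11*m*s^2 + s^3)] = 2*(-(11*m + 3*s)*(24*m^3 + 34*m^2*s + 11*m*s^2 + s^3) + (34*m^2 + 22*m*s + 3*s^2)^2)/(24*m^3 + 34*m^2*s + 11*m*s^2 + s^3)^3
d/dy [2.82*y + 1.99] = 2.82000000000000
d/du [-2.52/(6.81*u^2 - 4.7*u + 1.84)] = (34.3224*u - 11.844)/(6.81*u^2 - 4.7*u + 1.84)^2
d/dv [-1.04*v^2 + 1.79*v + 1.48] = 1.79 - 2.08*v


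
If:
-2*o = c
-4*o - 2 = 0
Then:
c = 1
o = -1/2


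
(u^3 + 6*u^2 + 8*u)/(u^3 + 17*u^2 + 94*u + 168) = u*(u + 2)/(u^2 + 13*u + 42)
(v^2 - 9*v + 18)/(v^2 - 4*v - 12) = (v - 3)/(v + 2)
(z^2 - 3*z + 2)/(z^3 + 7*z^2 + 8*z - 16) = (z - 2)/(z^2 + 8*z + 16)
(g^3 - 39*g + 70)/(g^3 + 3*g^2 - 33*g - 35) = (g - 2)/(g + 1)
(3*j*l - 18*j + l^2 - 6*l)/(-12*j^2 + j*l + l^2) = (3*j*l - 18*j + l^2 - 6*l)/(-12*j^2 + j*l + l^2)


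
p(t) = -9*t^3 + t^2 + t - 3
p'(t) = -27*t^2 + 2*t + 1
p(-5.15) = 1247.69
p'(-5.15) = -725.41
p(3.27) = -303.73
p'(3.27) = -281.17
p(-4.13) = 643.93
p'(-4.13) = -467.80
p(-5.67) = 1664.04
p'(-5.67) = -878.36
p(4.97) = -1078.20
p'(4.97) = -655.98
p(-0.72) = 0.16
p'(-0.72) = -14.44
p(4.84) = -995.15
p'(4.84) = -621.81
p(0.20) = -2.83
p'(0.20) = 0.32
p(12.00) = -15399.00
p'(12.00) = -3863.00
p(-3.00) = 246.00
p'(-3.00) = -248.00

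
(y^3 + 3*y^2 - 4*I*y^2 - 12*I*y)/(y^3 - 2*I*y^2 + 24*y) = (y^2 + y*(3 - 4*I) - 12*I)/(y^2 - 2*I*y + 24)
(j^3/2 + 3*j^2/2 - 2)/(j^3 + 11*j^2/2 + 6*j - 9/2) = (j^3 + 3*j^2 - 4)/(2*j^3 + 11*j^2 + 12*j - 9)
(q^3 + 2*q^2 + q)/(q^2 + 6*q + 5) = q*(q + 1)/(q + 5)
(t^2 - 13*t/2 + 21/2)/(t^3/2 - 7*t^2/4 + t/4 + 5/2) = 2*(2*t^2 - 13*t + 21)/(2*t^3 - 7*t^2 + t + 10)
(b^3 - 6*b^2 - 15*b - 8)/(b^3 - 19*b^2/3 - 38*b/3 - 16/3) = 3*(b + 1)/(3*b + 2)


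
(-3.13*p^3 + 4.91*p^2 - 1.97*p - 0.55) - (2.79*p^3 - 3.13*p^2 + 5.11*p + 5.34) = -5.92*p^3 + 8.04*p^2 - 7.08*p - 5.89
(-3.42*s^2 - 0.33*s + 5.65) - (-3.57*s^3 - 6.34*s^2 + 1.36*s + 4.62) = 3.57*s^3 + 2.92*s^2 - 1.69*s + 1.03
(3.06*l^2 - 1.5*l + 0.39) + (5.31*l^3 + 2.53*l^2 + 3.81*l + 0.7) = 5.31*l^3 + 5.59*l^2 + 2.31*l + 1.09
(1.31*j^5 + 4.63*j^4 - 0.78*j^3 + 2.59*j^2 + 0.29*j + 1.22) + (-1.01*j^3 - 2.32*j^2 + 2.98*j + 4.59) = 1.31*j^5 + 4.63*j^4 - 1.79*j^3 + 0.27*j^2 + 3.27*j + 5.81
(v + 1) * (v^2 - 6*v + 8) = v^3 - 5*v^2 + 2*v + 8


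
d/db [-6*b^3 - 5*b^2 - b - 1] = -18*b^2 - 10*b - 1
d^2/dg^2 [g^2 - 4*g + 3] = 2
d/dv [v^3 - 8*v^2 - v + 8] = 3*v^2 - 16*v - 1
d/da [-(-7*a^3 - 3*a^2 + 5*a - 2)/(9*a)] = 14*a/9 + 1/3 - 2/(9*a^2)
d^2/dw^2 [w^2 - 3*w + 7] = 2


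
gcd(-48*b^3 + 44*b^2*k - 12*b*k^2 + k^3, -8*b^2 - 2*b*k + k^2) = 4*b - k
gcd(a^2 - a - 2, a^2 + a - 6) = a - 2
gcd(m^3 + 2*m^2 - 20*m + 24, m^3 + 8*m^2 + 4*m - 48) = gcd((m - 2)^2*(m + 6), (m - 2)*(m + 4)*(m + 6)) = m^2 + 4*m - 12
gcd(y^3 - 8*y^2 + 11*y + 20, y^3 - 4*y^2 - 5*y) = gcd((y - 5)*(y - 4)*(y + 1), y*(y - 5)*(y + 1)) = y^2 - 4*y - 5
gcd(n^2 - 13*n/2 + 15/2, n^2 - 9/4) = n - 3/2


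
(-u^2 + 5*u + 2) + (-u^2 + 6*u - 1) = -2*u^2 + 11*u + 1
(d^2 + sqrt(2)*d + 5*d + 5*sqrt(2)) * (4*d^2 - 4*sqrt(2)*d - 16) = 4*d^4 + 20*d^3 - 24*d^2 - 120*d - 16*sqrt(2)*d - 80*sqrt(2)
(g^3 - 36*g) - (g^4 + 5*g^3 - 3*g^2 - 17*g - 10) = -g^4 - 4*g^3 + 3*g^2 - 19*g + 10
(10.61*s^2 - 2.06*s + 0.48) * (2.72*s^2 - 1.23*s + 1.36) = 28.8592*s^4 - 18.6535*s^3 + 18.269*s^2 - 3.392*s + 0.6528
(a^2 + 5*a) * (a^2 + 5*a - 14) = a^4 + 10*a^3 + 11*a^2 - 70*a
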